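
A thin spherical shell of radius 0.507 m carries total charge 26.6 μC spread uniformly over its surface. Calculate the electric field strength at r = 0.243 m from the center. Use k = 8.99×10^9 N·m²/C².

E = 0 (no enclosed charge)

Take a concentric spherical Gaussian surface of radius r = 0.243 m (inside the shell, r < 0.507 m).
No charge lies within this surface, so Q_enc = 0 and Gauss's law gives E·4πr² = 0 ⇒ E = 0.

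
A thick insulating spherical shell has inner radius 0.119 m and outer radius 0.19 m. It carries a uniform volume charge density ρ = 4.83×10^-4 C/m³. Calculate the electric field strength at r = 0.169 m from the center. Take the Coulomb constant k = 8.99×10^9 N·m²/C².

Use a concentric Gaussian sphere at r = 0.169 m (within the shell material, 0.119 m < r < 0.19 m).
Only the shell between 0.119 m and r is enclosed: Q_enc = ρ·(4π/3)(r³ − a³) = (4.83e-4)·(4π/3)·((0.169)³ − (0.119)³) = 6.356e-6 C.
By Gauss's law, ∮E·dA = E·4πr² = Q_enc/ε₀.
E = k|Q_enc|/r² = (8.99×10^9)(6.356×10^-6)/(0.169)² = 2.00×10^6 N/C.

|E| ≈ 2.00×10^6 N/C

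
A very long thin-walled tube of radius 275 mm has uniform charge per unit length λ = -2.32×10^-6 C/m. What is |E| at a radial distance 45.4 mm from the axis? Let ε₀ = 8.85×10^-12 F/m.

E = 0 (no enclosed charge)

Choose a coaxial cylinder of radius r = 45.4 mm (arbitrary length L) as the Gaussian surface (r < 275 mm, inside the shell).
All the surface charge lies outside this cylinder: Q_enc = 0, hence E = 0.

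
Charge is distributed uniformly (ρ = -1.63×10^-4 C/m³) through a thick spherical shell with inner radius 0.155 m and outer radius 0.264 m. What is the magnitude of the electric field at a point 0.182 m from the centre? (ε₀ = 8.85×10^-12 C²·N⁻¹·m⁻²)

|E| = 4.27e5 V/m

Take a concentric spherical Gaussian surface of radius r = 0.182 m (within the shell material, 0.155 m < r < 0.264 m).
Only the shell between 0.155 m and r is enclosed: Q_enc = ρ·(4π/3)(r³ − a³) = (-1.63e-4)·(4π/3)·((0.182)³ − (0.155)³) = -1.574×10^-6 C.
By Gauss's law, ∮E·dA = E·4πr² = Q_enc/ε₀.
E = |Q_enc|/(4πε₀r²) = (1.574e-6)/(4π·8.85×10^-12·(0.182)²) = 4.27×10^5 N/C.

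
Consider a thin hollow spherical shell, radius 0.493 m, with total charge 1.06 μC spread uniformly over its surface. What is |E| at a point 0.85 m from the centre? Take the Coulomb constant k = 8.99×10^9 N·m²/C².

E ≈ 1.32×10^4 V/m

Take a concentric spherical Gaussian surface of radius r = 0.85 m (r > 0.493 m).
The entire shell is enclosed: Q_enc = 1.06×10^-6 C.
Gauss's law: E·4πr² = Q_enc/ε₀.
E = k|Q_enc|/r² = (8.99×10^9)(1.06×10^-6)/(0.85)² = 1.32×10^4 N/C.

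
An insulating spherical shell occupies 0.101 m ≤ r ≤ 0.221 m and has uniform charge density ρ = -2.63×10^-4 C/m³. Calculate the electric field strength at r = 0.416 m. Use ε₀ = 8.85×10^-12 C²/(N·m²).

E ≈ 5.59e5 N/C

Use a concentric Gaussian sphere at r = 0.416 m (r > 0.221 m, enclosing the whole shell).
Q_enc = ρ·(4π/3)(b³ − a³) = (-2.63×10^-4)·(4π/3)·((0.221)³ − (0.101)³) = -1.076×10^-5 C.
Since E is radial and uniform over the Gaussian sphere, Φ = E·4πr² = Q_enc/ε₀.
E = |Q_enc|/(4πε₀r²) = (1.076e-5)/(4π·8.85×10^-12·(0.416)²) = 5.59×10^5 N/C.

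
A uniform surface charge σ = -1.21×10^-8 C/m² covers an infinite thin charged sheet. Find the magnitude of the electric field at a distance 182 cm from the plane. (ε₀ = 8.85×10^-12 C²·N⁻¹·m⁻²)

|E| ≈ 684 N/C

Choose a cylindrical pillbox piercing the sheet, end faces (area A) parallel to it.
Flux Φ = 2EA and Q_enc = σA, so 2EA = σA/ε₀ ⇒ E = |σ|/(2ε₀), independent of distance.
E = |σ|/(2ε₀) = (1.21×10^-8)/(2·8.85×10^-12) = 684 N/C.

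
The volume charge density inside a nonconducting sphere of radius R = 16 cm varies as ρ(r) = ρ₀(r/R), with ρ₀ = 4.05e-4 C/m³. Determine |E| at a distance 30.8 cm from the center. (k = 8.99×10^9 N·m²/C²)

E ≈ 4.94e5 N/C

By spherical symmetry E is radial; choose a Gaussian sphere of radius r = 30.8 cm (r > R, all charge enclosed).
Q_enc = 4π ∫₀^R ρ₀(r'/R)^1 r'² dr' = 4πρ₀R³/4 = 5.212e-6 C.
Since E is radial and uniform over the Gaussian sphere, Φ = E·4πr² = Q_enc/ε₀.
E = k|Q_enc|/r² = (8.99×10^9)(5.212×10^-6)/(0.308)² = 4.94e5 N/C.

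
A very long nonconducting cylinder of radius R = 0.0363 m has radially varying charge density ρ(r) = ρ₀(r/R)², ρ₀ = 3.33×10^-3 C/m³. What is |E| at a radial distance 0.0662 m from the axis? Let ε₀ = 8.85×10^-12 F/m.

1.87×10^6 N/C

Coaxial Gaussian cylinder, radius r = 0.0662 m, length L (r > R, full charge per length enclosed).
λ_enc = 2π ∫₀^R ρ₀(r'/R)^2 r' dr' = 2πρ₀R²/4 = 6.893×10^-6 C/m.
By Gauss's law (flux through the curved wall only), E·2πrL = λ_enc L/ε₀.
E = |λ_enc|/(2πε₀r) = (6.893e-6)/(2π·8.85×10^-12·0.0662) = 1.87×10^6 N/C.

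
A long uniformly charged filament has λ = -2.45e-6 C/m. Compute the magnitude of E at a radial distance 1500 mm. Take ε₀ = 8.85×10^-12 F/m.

Take a coaxial cylindrical Gaussian surface of radius r = 1500 mm and length L.
Q_enc = λL, so λ_enc = -2.45×10^-6 C/m.
Applying ∮E·dA = Q_enc/ε₀ with the end caps contributing no flux:
E = |λ_enc|/(2πε₀r) = (2.45×10^-6)/(2π·8.85×10^-12·1.5) = 2.94×10^4 N/C.

|E| ≈ 2.94×10^4 N/C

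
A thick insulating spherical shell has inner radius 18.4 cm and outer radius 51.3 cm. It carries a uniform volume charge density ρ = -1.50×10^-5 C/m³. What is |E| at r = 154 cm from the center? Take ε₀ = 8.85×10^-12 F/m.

3.07×10^4 V/m

Take a concentric spherical Gaussian surface of radius r = 154 cm (r > 51.3 cm, enclosing the whole shell).
Q_enc = ρ·(4π/3)(b³ − a³) = (-1.50×10^-5)·(4π/3)·((0.513)³ − (0.184)³) = -8.091e-6 C.
Gauss's law: E·4πr² = Q_enc/ε₀.
E = |Q_enc|/(4πε₀r²) = (8.091e-6)/(4π·8.85×10^-12·(1.54)²) = 3.07×10^4 N/C.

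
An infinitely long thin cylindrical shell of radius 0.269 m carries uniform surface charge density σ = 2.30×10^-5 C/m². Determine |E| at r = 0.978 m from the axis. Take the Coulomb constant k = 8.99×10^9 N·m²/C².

By cylindrical symmetry E is radial; use a coaxial Gaussian cylinder of radius 0.978 m and length L (r > 0.269 m).
The whole shell is enclosed: λ_enc = σ·2πR = (2.30×10^-5)·2π·(0.269) = 3.887e-5 C/m.
Applying ∮E·dA = Q_enc/ε₀ with the end caps contributing no flux:
E = 2k|λ_enc|/r = 2(8.99×10^9)(3.887×10^-5)/(0.978) = 7.15e5 N/C.

E ≈ 7.15×10^5 V/m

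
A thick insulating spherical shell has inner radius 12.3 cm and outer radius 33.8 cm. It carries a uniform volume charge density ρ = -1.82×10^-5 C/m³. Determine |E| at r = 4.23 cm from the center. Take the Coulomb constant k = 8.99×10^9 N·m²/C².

E = 0 (no enclosed charge)

Symmetry ⇒ E = E(r) r̂. Gaussian sphere of radius r = 4.23 cm (r < 12.3 cm, inside the empty cavity).
No charge is enclosed, so by Gauss's law E·4πr² = 0 ⇒ E = 0.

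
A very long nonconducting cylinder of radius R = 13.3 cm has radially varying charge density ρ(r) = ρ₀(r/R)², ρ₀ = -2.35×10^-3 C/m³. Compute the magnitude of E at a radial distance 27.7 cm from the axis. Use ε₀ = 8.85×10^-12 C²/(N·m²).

Coaxial Gaussian cylinder, radius r = 27.7 cm, length L (r > R, full charge per length enclosed).
λ_enc = 2π ∫₀^R ρ₀(r'/R)^2 r' dr' = 2πρ₀R²/4 = -6.53×10^-5 C/m.
Gauss's law: E·2πrL = λ_enc L/ε₀.
E = |λ_enc|/(2πε₀r) = (6.53×10^-5)/(2π·8.85×10^-12·0.277) = 4.24e6 N/C.

|E| ≈ 4.24×10^6 V/m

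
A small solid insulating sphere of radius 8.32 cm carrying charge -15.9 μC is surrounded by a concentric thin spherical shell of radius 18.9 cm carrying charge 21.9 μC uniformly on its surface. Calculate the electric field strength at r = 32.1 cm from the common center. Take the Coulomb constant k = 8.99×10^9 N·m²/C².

Use a concentric Gaussian sphere at r = 32.1 cm (r > 18.9 cm, enclosing both).
Q_enc = (-15.9 μC) + (21.9 μC) = 6.00e-6 C.
Applying ∮E·dA = Q_enc/ε₀ with Φ = E(4πr²):
E = k|Q_enc|/r² = (8.99×10^9)(6.00e-6)/(0.321)² = 5.23×10^5 N/C.

|E| = 5.23e5 N/C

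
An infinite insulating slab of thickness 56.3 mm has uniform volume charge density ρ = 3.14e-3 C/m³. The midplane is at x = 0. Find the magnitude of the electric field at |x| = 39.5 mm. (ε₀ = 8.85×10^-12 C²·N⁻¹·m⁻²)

The point |x| = 39.5 mm lies outside the slab (half-thickness 0.02815 m). A symmetric pillbox spanning the full slab encloses Q_enc = ρ·d·A.
Flux = 2EA ⇒ E = |ρ|d/(2ε₀), independent of distance outside.
E = (3.14×10^-3)(0.0563)/(2·8.85×10^-12) = 9.99×10^6 N/C.

E ≈ 9.99×10^6 N/C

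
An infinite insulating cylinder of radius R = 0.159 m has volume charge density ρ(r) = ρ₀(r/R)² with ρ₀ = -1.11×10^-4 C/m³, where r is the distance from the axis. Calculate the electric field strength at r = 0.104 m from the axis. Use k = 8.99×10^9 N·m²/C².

By cylindrical symmetry E is radial; use a coaxial Gaussian cylinder of radius 0.104 m and length L (r < R).
λ_enc = ∫₀^r ρ(r')·2πr' dr' = (2πρ₀/R²)·r^4/4 = -8.068×10^-7 C/m.
By Gauss's law (flux through the curved wall only), E·2πrL = λ_enc L/ε₀.
E = 2k|λ_enc|/r = 2(8.99×10^9)(8.068×10^-7)/(0.104) = 1.39×10^5 N/C.

E = 1.39e5 N/C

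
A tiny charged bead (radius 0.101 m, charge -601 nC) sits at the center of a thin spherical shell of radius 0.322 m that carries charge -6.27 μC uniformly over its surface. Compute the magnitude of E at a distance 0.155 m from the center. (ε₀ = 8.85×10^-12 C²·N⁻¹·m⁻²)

By spherical symmetry E is radial; choose a Gaussian sphere of radius r = 0.155 m (between the bodies, 0.101 m < r < 0.322 m).
Only the inner charge is enclosed; the outer shell contributes nothing inside itself. Q_enc = -601 nC = -6.01×10^-7 C.
Gauss's law: E·4πr² = Q_enc/ε₀.
E = |Q_enc|/(4πε₀r²) = (6.01×10^-7)/(4π·8.85×10^-12·(0.155)²) = 2.25×10^5 N/C.

2.25×10^5 N/C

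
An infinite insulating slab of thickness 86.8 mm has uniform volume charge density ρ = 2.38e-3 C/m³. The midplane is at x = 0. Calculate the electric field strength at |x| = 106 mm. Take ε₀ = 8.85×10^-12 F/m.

|E| ≈ 1.17×10^7 V/m

The point |x| = 106 mm lies outside the slab (half-thickness 0.0434 m). A symmetric pillbox spanning the full slab encloses Q_enc = ρ·d·A.
Flux = 2EA ⇒ E = |ρ|d/(2ε₀), independent of distance outside.
E = (2.38×10^-3)(0.0868)/(2·8.85×10^-12) = 1.17e7 N/C.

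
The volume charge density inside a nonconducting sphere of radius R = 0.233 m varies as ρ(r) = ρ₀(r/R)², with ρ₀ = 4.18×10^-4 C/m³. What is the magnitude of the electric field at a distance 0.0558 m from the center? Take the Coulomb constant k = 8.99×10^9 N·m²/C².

Symmetry ⇒ E = E(r) r̂. Gaussian sphere of radius r = 0.0558 m (r < R).
Q_enc = ∫₀^r ρ(r')·4πr'² dr' = (4πρ₀/R²) ∫₀^r r'^4 dr' = 4πρ₀ r^5/(5·R²) = 1.047×10^-8 C.
By Gauss's law, ∮E·dA = E·4πr² = Q_enc/ε₀.
E = k|Q_enc|/r² = (8.99×10^9)(1.047×10^-8)/(0.0558)² = 3.02e4 N/C.

|E| ≈ 3.02×10^4 N/C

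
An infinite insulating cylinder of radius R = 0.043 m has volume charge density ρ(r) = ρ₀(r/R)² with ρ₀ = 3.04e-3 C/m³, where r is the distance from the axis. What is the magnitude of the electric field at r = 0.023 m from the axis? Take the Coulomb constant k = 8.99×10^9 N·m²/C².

E ≈ 5.65×10^5 N/C

By cylindrical symmetry E is radial; use a coaxial Gaussian cylinder of radius 0.023 m and length L (r < R).
λ_enc = ∫₀^r ρ(r')·2πr' dr' = (2πρ₀/R²)·r^4/4 = 7.227e-7 C/m.
Gauss's law: E·2πrL = λ_enc L/ε₀.
E = 2k|λ_enc|/r = 2(8.99×10^9)(7.227×10^-7)/(0.023) = 5.65e5 N/C.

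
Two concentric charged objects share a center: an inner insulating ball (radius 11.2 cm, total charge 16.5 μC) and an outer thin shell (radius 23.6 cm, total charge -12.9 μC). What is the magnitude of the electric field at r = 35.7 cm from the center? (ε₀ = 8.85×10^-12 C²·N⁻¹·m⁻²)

By spherical symmetry E is radial; choose a Gaussian sphere of radius r = 35.7 cm (r > 23.6 cm, enclosing both).
Q_enc = (16.5 μC) + (-12.9 μC) = 3.60×10^-6 C.
Gauss's law: E·4πr² = Q_enc/ε₀.
E = |Q_enc|/(4πε₀r²) = (3.60e-6)/(4π·8.85×10^-12·(0.357)²) = 2.54e5 N/C.

2.54×10^5 N/C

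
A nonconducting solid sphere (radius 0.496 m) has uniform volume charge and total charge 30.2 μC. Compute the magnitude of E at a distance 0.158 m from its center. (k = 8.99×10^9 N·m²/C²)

E ≈ 3.52×10^5 V/m

Take a concentric spherical Gaussian surface of radius r = 0.158 m (r < R).
Only the charge within r is enclosed: Q_enc = Q·(r/R)³ = (30.2 μC)·(0.158 m/0.496 m)³ = 9.762×10^-7 C.
Since E is radial and uniform over the Gaussian sphere, Φ = E·4πr² = Q_enc/ε₀.
E = k|Q_enc|/r² = (8.99×10^9)(9.762×10^-7)/(0.158)² = 3.52e5 N/C.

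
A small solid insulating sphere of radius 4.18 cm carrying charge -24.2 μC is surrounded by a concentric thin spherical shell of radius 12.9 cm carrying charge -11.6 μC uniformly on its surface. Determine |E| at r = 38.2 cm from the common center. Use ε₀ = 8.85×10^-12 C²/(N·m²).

2.21×10^6 N/C

Use a concentric Gaussian sphere at r = 38.2 cm (r > 12.9 cm, enclosing both).
Q_enc = (-24.2 μC) + (-11.6 μC) = -3.58×10^-5 C.
Applying ∮E·dA = Q_enc/ε₀ with Φ = E(4πr²):
E = |Q_enc|/(4πε₀r²) = (3.58e-5)/(4π·8.85×10^-12·(0.382)²) = 2.21×10^6 N/C.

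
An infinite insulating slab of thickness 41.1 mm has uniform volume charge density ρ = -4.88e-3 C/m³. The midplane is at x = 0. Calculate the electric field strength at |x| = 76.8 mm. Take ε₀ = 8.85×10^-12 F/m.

E = 1.13×10^7 V/m

The point |x| = 76.8 mm lies outside the slab (half-thickness 0.02055 m). A symmetric pillbox spanning the full slab encloses Q_enc = ρ·d·A.
Flux = 2EA ⇒ E = |ρ|d/(2ε₀), independent of distance outside.
E = (4.88×10^-3)(0.0411)/(2·8.85×10^-12) = 1.13e7 N/C.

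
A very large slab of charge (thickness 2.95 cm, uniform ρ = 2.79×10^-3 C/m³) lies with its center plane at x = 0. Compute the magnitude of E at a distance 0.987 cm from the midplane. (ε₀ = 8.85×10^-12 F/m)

By symmetry E is perpendicular to the slab. A Gaussian pillbox from −0.987 cm to +0.987 cm (face area A) lies entirely within the slab.
Q_enc = ρ·(2x)·A and flux = 2EA, so 2EA = 2ρxA/ε₀ ⇒ E = |ρ|x/ε₀.
E = (2.79e-3)(0.00987)/(8.85×10^-12) = 3.11e6 N/C.

|E| ≈ 3.11×10^6 V/m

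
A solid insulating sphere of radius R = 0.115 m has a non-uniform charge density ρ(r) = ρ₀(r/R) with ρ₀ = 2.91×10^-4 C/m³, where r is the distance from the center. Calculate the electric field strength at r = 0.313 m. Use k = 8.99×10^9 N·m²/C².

Symmetry ⇒ E = E(r) r̂. Gaussian sphere of radius r = 0.313 m (r > R, all charge enclosed).
Q_enc = 4π ∫₀^R ρ₀(r'/R)^1 r'² dr' = 4πρ₀R³/4 = 1.39×10^-6 C.
Gauss's law: E·4πr² = Q_enc/ε₀.
E = k|Q_enc|/r² = (8.99×10^9)(1.39×10^-6)/(0.313)² = 1.28×10^5 N/C.

|E| = 1.28×10^5 V/m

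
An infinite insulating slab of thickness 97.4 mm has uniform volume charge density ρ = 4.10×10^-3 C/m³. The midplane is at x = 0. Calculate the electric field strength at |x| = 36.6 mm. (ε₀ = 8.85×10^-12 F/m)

By symmetry E is perpendicular to the slab. A Gaussian pillbox from −36.6 mm to +36.6 mm (face area A) lies entirely within the slab.
Q_enc = ρ·(2x)·A and flux = 2EA, so 2EA = 2ρxA/ε₀ ⇒ E = |ρ|x/ε₀.
E = (4.10e-3)(0.0366)/(8.85×10^-12) = 1.70×10^7 N/C.

1.70×10^7 V/m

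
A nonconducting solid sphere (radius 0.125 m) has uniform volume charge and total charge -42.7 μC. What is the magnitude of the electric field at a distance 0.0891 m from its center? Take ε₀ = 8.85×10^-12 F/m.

|E| = 1.75×10^7 V/m

By spherical symmetry E is radial; choose a Gaussian sphere of radius r = 0.0891 m (r < R).
Only the charge within r is enclosed: Q_enc = Q·(r/R)³ = (-42.7 μC)·(0.0891 m/0.125 m)³ = -1.546×10^-5 C.
Gauss's law: E·4πr² = Q_enc/ε₀.
E = |Q_enc|/(4πε₀r²) = (1.546×10^-5)/(4π·8.85×10^-12·(0.0891)²) = 1.75×10^7 N/C.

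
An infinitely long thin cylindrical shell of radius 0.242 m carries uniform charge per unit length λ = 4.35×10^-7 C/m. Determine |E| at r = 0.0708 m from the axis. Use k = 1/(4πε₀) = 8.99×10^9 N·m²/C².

Take a coaxial cylindrical Gaussian surface of radius r = 0.0708 m and length L (r < 0.242 m, inside the shell).
No charge is enclosed, so Gauss's law gives E·2πrL = 0 ⇒ E = 0.

E = 0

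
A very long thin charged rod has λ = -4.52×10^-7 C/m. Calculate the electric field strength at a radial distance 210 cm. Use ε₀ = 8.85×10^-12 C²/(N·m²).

By cylindrical symmetry E is radial; use a coaxial Gaussian cylinder of radius 210 cm and length L.
Q_enc = λL, so λ_enc = -4.52e-7 C/m.
Since E is radial and uniform over the curved surface, Φ = E·2πrL = Q_enc/ε₀ = λ_enc L/ε₀.
E = |λ_enc|/(2πε₀r) = (4.52e-7)/(2π·8.85×10^-12·2.1) = 3.87×10^3 N/C.

E = 3.87×10^3 N/C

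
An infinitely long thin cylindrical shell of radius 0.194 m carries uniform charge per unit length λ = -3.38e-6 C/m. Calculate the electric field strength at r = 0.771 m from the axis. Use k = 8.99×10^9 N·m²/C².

E ≈ 7.88e4 N/C

Coaxial Gaussian cylinder, radius r = 0.771 m, length L (r > 0.194 m).
The full line charge is enclosed: λ_enc = -3.38e-6 C/m.
Gauss's law: E·2πrL = λ_enc L/ε₀.
E = 2k|λ_enc|/r = 2(8.99×10^9)(3.38×10^-6)/(0.771) = 7.88×10^4 N/C.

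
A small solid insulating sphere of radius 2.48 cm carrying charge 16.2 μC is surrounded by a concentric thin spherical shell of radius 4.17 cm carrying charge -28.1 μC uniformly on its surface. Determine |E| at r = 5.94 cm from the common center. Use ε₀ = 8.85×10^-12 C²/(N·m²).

Use a concentric Gaussian sphere at r = 5.94 cm (r > 4.17 cm, enclosing both).
Q_enc = (16.2 μC) + (-28.1 μC) = -1.19×10^-5 C.
Since E is radial and uniform over the Gaussian sphere, Φ = E·4πr² = Q_enc/ε₀.
E = |Q_enc|/(4πε₀r²) = (1.19×10^-5)/(4π·8.85×10^-12·(0.0594)²) = 3.03×10^7 N/C.

E ≈ 3.03e7 V/m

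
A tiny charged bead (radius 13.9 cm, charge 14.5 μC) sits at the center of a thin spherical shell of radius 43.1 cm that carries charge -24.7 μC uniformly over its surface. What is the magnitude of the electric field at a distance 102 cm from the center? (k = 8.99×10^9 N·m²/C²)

Take a concentric spherical Gaussian surface of radius r = 102 cm (r > 43.1 cm, enclosing both).
Q_enc = (14.5 μC) + (-24.7 μC) = -1.02×10^-5 C.
Gauss's law: E·4πr² = Q_enc/ε₀.
E = k|Q_enc|/r² = (8.99×10^9)(1.02×10^-5)/(1.02)² = 8.81×10^4 N/C.

|E| ≈ 8.81e4 N/C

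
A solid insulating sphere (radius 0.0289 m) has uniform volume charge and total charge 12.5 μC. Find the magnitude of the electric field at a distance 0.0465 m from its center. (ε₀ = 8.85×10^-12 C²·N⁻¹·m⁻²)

E = 5.20e7 N/C

By spherical symmetry E is radial; choose a Gaussian sphere of radius r = 0.0465 m (r > R, so the entire charge is enclosed).
Q_enc = 12.5 μC = 1.25e-5 C.
Gauss's law: E·4πr² = Q_enc/ε₀.
E = |Q_enc|/(4πε₀r²) = (1.25×10^-5)/(4π·8.85×10^-12·(0.0465)²) = 5.20e7 N/C.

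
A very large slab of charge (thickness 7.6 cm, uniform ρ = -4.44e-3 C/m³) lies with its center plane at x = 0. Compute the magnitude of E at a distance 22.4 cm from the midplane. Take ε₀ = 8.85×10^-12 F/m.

The point |x| = 22.4 cm lies outside the slab (half-thickness 0.038 m). A symmetric pillbox spanning the full slab encloses Q_enc = ρ·d·A.
Flux = 2EA ⇒ E = |ρ|d/(2ε₀), independent of distance outside.
E = (4.44×10^-3)(0.076)/(2·8.85×10^-12) = 1.91×10^7 N/C.

1.91e7 N/C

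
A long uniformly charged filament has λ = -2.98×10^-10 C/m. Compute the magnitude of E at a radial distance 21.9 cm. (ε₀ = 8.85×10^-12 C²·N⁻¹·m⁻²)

|E| ≈ 24.5 V/m

Choose a coaxial cylinder of radius r = 21.9 cm (arbitrary length L) as the Gaussian surface.
Q_enc = λL, so λ_enc = -2.98e-10 C/m.
Since E is radial and uniform over the curved surface, Φ = E·2πrL = Q_enc/ε₀ = λ_enc L/ε₀.
E = |λ_enc|/(2πε₀r) = (2.98×10^-10)/(2π·8.85×10^-12·0.219) = 24.5 N/C.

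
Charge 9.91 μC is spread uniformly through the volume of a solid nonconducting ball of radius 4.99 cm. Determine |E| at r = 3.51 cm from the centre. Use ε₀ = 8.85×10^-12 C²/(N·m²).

Take a concentric spherical Gaussian surface of radius r = 3.51 cm (r < R).
For a uniform sphere the enclosed fraction is (r/R)³, so Q_enc = (9.91 μC)(0.0351/0.0499)³ = 3.449e-6 C.
Gauss's law: E·4πr² = Q_enc/ε₀.
E = |Q_enc|/(4πε₀r²) = (3.449×10^-6)/(4π·8.85×10^-12·(0.0351)²) = 2.52×10^7 N/C.

|E| ≈ 2.52×10^7 N/C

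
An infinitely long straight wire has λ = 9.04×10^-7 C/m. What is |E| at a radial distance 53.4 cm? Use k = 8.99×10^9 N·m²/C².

|E| ≈ 3.04×10^4 N/C

Coaxial Gaussian cylinder, radius r = 53.4 cm, length L.
Q_enc = λL, so λ_enc = 9.04e-7 C/m.
Since E is radial and uniform over the curved surface, Φ = E·2πrL = Q_enc/ε₀ = λ_enc L/ε₀.
E = 2k|λ_enc|/r = 2(8.99×10^9)(9.04e-7)/(0.534) = 3.04×10^4 N/C.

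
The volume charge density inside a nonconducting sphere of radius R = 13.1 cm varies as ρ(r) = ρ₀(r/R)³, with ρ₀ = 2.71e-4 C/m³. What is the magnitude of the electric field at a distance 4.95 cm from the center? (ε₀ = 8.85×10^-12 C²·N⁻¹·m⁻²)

By spherical symmetry E is radial; choose a Gaussian sphere of radius r = 4.95 cm (r < R).
Q_enc = ∫₀^r ρ(r')·4πr'² dr' = (4πρ₀/R³) ∫₀^r r'^5 dr' = 4πρ₀ r^6/(6·R³) = 3.714×10^-9 C.
Since E is radial and uniform over the Gaussian sphere, Φ = E·4πr² = Q_enc/ε₀.
E = |Q_enc|/(4πε₀r²) = (3.714e-9)/(4π·8.85×10^-12·(0.0495)²) = 1.36e4 N/C.

1.36e4 N/C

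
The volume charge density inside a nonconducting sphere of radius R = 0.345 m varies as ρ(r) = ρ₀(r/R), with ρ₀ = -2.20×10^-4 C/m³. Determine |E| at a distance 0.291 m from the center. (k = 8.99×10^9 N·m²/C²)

E ≈ 1.53×10^6 N/C

Use a concentric Gaussian sphere at r = 0.291 m (r < R).
Integrate the density: Q_enc = 4π ∫₀^r ρ₀(r'/R)^1 r'² dr' = 4πρ₀ r^4/(4·R) = -1.437×10^-5 C.
By Gauss's law, ∮E·dA = E·4πr² = Q_enc/ε₀.
E = k|Q_enc|/r² = (8.99×10^9)(1.437×10^-5)/(0.291)² = 1.53×10^6 N/C.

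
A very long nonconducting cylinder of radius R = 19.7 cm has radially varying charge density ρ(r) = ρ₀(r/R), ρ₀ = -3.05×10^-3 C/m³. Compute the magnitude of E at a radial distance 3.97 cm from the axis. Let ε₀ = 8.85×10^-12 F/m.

By cylindrical symmetry E is radial; use a coaxial Gaussian cylinder of radius 3.97 cm and length L (r < R).
λ_enc = ∫₀^r ρ(r')·2πr' dr' = (2πρ₀/R)·r^3/3 = -2.029e-6 C/m.
Gauss's law: E·2πrL = λ_enc L/ε₀.
E = |λ_enc|/(2πε₀r) = (2.029×10^-6)/(2π·8.85×10^-12·0.0397) = 9.19e5 N/C.

E ≈ 9.19e5 V/m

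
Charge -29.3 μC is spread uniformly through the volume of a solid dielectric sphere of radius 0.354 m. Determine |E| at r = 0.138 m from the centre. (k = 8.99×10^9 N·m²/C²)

Symmetry ⇒ E = E(r) r̂. Gaussian sphere of radius r = 0.138 m (r < R).
Only the charge within r is enclosed: Q_enc = Q·(r/R)³ = (-29.3 μC)·(0.138 m/0.354 m)³ = -1.736×10^-6 C.
Applying ∮E·dA = Q_enc/ε₀ with Φ = E(4πr²):
E = k|Q_enc|/r² = (8.99×10^9)(1.736×10^-6)/(0.138)² = 8.19×10^5 N/C.

|E| ≈ 8.19×10^5 N/C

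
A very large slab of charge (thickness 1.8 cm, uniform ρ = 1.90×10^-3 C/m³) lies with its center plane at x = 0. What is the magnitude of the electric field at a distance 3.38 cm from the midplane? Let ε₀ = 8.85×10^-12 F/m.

The point |x| = 3.38 cm lies outside the slab (half-thickness 0.009 m). A symmetric pillbox spanning the full slab encloses Q_enc = ρ·d·A.
Flux = 2EA ⇒ E = |ρ|d/(2ε₀), independent of distance outside.
E = (1.90e-3)(0.018)/(2·8.85×10^-12) = 1.93×10^6 N/C.

E ≈ 1.93e6 V/m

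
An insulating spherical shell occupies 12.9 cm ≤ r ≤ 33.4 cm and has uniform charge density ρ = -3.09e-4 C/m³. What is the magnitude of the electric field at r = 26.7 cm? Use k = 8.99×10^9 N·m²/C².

|E| = 2.76e6 N/C

Take a concentric spherical Gaussian surface of radius r = 26.7 cm (within the shell material, 12.9 cm < r < 33.4 cm).
Enclosed charge is the volume from a to r: Q_enc = (4π/3)ρ(r³ − a³) = -2.186×10^-5 C.
Gauss's law: E·4πr² = Q_enc/ε₀.
E = k|Q_enc|/r² = (8.99×10^9)(2.186×10^-5)/(0.267)² = 2.76e6 N/C.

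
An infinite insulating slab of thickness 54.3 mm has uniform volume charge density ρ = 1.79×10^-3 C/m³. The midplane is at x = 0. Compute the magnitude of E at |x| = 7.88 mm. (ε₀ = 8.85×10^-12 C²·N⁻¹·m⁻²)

By symmetry E is perpendicular to the slab. A Gaussian pillbox from −7.88 mm to +7.88 mm (face area A) lies entirely within the slab.
Q_enc = ρ·(2x)·A and flux = 2EA, so 2EA = 2ρxA/ε₀ ⇒ E = |ρ|x/ε₀.
E = (1.79e-3)(0.00788)/(8.85×10^-12) = 1.59×10^6 N/C.

E = 1.59e6 N/C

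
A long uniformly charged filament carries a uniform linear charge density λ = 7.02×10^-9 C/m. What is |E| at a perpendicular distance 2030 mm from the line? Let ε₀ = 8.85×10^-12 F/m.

Coaxial Gaussian cylinder, radius r = 2030 mm, length L.
Q_enc = λL, so λ_enc = 7.02e-9 C/m.
Applying ∮E·dA = Q_enc/ε₀ with the end caps contributing no flux:
E = |λ_enc|/(2πε₀r) = (7.02e-9)/(2π·8.85×10^-12·2.03) = 62.2 N/C.

|E| = 62.2 N/C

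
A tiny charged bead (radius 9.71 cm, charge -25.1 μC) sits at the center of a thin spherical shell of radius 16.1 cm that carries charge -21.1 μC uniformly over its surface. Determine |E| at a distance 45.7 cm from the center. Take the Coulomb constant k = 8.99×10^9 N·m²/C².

|E| ≈ 1.99×10^6 N/C

By spherical symmetry E is radial; choose a Gaussian sphere of radius r = 45.7 cm (r > 16.1 cm, enclosing both).
Q_enc = (-25.1 μC) + (-21.1 μC) = -4.62e-5 C.
Gauss's law: E·4πr² = Q_enc/ε₀.
E = k|Q_enc|/r² = (8.99×10^9)(4.62×10^-5)/(0.457)² = 1.99×10^6 N/C.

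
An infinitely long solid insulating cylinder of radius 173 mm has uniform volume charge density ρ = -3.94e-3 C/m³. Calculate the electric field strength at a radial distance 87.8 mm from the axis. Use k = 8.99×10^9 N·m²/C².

Coaxial Gaussian cylinder, radius r = 87.8 mm, length L (r < R).
Enclosed charge per unit length: λ_enc = ρ·πr² = (-3.94×10^-3)π(0.0878)² = -9.542e-5 C/m.
Applying ∮E·dA = Q_enc/ε₀ with the end caps contributing no flux:
E = 2k|λ_enc|/r = 2(8.99×10^9)(9.542×10^-5)/(0.0878) = 1.95e7 N/C.

1.95×10^7 V/m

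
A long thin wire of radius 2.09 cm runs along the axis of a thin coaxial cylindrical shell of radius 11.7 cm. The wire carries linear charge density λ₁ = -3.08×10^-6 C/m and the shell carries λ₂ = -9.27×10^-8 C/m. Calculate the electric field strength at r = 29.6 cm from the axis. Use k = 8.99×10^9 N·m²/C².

E ≈ 1.93e5 N/C

Take a coaxial cylindrical Gaussian surface of radius r = 29.6 cm and length L (r > 11.7 cm, enclosing both).
λ_enc = λ₁ + λ₂ = (-3.08e-6) + (-9.27e-8) = -3.173×10^-6 C/m.
By Gauss's law (flux through the curved wall only), E·2πrL = λ_enc L/ε₀.
E = 2k|λ_enc|/r = 2(8.99×10^9)(3.173×10^-6)/(0.296) = 1.93×10^5 N/C.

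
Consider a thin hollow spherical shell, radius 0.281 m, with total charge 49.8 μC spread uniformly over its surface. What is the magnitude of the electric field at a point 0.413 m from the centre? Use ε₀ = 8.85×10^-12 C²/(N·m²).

E = 2.63e6 V/m

Symmetry ⇒ E = E(r) r̂. Gaussian sphere of radius r = 0.413 m (r > 0.281 m).
The entire shell is enclosed: Q_enc = 4.98×10^-5 C.
Since E is radial and uniform over the Gaussian sphere, Φ = E·4πr² = Q_enc/ε₀.
E = |Q_enc|/(4πε₀r²) = (4.98e-5)/(4π·8.85×10^-12·(0.413)²) = 2.63×10^6 N/C.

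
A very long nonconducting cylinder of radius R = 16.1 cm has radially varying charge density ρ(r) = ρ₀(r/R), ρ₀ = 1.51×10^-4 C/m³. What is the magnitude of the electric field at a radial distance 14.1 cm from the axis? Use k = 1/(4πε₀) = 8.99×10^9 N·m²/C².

E = 7.02e5 N/C

Choose a coaxial cylinder of radius r = 14.1 cm (arbitrary length L) as the Gaussian surface (r < R).
Integrating ρ over the cross-section to radius r: λ_enc = (2πρ₀/R) ∫₀^r r'^2 dr' = 2πρ₀ r^3/(3·R) = 5.506e-6 C/m.
Since E is radial and uniform over the curved surface, Φ = E·2πrL = Q_enc/ε₀ = λ_enc L/ε₀.
E = 2k|λ_enc|/r = 2(8.99×10^9)(5.506×10^-6)/(0.141) = 7.02e5 N/C.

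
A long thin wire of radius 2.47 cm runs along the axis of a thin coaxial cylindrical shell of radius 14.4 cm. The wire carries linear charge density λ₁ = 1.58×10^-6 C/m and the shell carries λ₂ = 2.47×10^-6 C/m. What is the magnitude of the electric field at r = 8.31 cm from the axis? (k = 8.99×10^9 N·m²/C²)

Choose a coaxial cylinder of radius r = 8.31 cm (arbitrary length L) as the Gaussian surface (between the conductors, 2.47 cm < r < 14.4 cm).
The shell at 14.4 cm lies outside the Gaussian surface, so λ_enc = λ₁ = 1.58×10^-6 C/m.
By Gauss's law (flux through the curved wall only), E·2πrL = λ_enc L/ε₀.
E = 2k|λ_enc|/r = 2(8.99×10^9)(1.58e-6)/(0.0831) = 3.42×10^5 N/C.

E = 3.42×10^5 N/C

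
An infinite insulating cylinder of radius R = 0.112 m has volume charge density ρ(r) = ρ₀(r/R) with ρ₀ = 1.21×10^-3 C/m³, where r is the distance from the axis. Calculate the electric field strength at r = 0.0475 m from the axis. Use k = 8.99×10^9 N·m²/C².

Choose a coaxial cylinder of radius r = 0.0475 m (arbitrary length L) as the Gaussian surface (r < R).
λ_enc = ∫₀^r ρ(r')·2πr' dr' = (2πρ₀/R)·r^3/3 = 2.425×10^-6 C/m.
By Gauss's law (flux through the curved wall only), E·2πrL = λ_enc L/ε₀.
E = 2k|λ_enc|/r = 2(8.99×10^9)(2.425×10^-6)/(0.0475) = 9.18×10^5 N/C.

|E| ≈ 9.18e5 N/C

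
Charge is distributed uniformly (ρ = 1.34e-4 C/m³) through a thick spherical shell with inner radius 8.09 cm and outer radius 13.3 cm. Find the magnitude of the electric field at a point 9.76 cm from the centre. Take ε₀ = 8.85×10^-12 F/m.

|E| = 2.12e5 N/C

By spherical symmetry E is radial; choose a Gaussian sphere of radius r = 9.76 cm (within the shell material, 8.09 cm < r < 13.3 cm).
Only the shell between 8.09 cm and r is enclosed: Q_enc = ρ·(4π/3)(r³ − a³) = (1.34×10^-4)·(4π/3)·((0.0976)³ − (0.0809)³) = 2.247×10^-7 C.
By Gauss's law, ∮E·dA = E·4πr² = Q_enc/ε₀.
E = |Q_enc|/(4πε₀r²) = (2.247×10^-7)/(4π·8.85×10^-12·(0.0976)²) = 2.12×10^5 N/C.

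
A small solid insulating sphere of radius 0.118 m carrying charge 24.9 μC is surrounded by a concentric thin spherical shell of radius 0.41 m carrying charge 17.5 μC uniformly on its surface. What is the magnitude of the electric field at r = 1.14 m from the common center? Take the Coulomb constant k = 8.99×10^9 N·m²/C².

Take a concentric spherical Gaussian surface of radius r = 1.14 m (r > 0.41 m, enclosing both).
Q_enc = (24.9 μC) + (17.5 μC) = 4.24e-5 C.
Gauss's law: E·4πr² = Q_enc/ε₀.
E = k|Q_enc|/r² = (8.99×10^9)(4.24×10^-5)/(1.14)² = 2.93×10^5 N/C.

2.93×10^5 N/C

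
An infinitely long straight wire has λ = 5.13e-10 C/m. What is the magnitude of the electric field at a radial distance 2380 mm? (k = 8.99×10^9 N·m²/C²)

By cylindrical symmetry E is radial; use a coaxial Gaussian cylinder of radius 2380 mm and length L.
Q_enc = λL, so λ_enc = 5.13×10^-10 C/m.
Applying ∮E·dA = Q_enc/ε₀ with the end caps contributing no flux:
E = 2k|λ_enc|/r = 2(8.99×10^9)(5.13×10^-10)/(2.38) = 3.88 N/C.

E = 3.88 N/C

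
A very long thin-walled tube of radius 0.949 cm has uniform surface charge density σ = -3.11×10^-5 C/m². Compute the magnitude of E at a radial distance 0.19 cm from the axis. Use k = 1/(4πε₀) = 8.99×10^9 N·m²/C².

Choose a coaxial cylinder of radius r = 0.19 cm (arbitrary length L) as the Gaussian surface (r < 0.949 cm, inside the shell).
No charge is enclosed, so Gauss's law gives E·2πrL = 0 ⇒ E = 0.

E = 0 (no enclosed charge)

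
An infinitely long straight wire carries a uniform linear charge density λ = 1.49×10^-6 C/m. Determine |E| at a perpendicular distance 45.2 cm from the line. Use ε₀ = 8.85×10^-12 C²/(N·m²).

5.93×10^4 N/C

Take a coaxial cylindrical Gaussian surface of radius r = 45.2 cm and length L.
Q_enc = λL, so λ_enc = 1.49e-6 C/m.
Applying ∮E·dA = Q_enc/ε₀ with the end caps contributing no flux:
E = |λ_enc|/(2πε₀r) = (1.49×10^-6)/(2π·8.85×10^-12·0.452) = 5.93×10^4 N/C.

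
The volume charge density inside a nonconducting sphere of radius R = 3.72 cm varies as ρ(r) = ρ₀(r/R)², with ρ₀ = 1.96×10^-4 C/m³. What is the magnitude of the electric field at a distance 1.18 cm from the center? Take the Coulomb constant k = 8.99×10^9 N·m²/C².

|E| = 5.26×10^3 V/m

Take a concentric spherical Gaussian surface of radius r = 1.18 cm (r < R).
Q_enc = ∫₀^r ρ(r')·4πr'² dr' = (4πρ₀/R²) ∫₀^r r'^4 dr' = 4πρ₀ r^5/(5·R²) = 8.144×10^-11 C.
Since E is radial and uniform over the Gaussian sphere, Φ = E·4πr² = Q_enc/ε₀.
E = k|Q_enc|/r² = (8.99×10^9)(8.144×10^-11)/(0.0118)² = 5.26×10^3 N/C.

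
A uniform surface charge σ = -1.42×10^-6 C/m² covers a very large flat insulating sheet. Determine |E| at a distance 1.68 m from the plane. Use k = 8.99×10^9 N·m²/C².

E ≈ 8.02×10^4 N/C

The symmetry is planar: E is normal to the sheet and the same magnitude on both sides. Take a pillbox straddling the sheet with end-cap area A.
Only the two end caps contribute flux: Φ = 2EA. With Q_enc = σA, Gauss's law gives E = |σ|/(2ε₀).
E = 2πk|σ| = 2π(8.99×10^9)(1.42×10^-6) = 8.02×10^4 N/C.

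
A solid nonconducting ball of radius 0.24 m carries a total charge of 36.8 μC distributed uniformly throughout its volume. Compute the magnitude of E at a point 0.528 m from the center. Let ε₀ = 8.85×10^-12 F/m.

By spherical symmetry E is radial; choose a Gaussian sphere of radius r = 0.528 m (r > R, so the entire charge is enclosed).
Q_enc = 36.8 μC = 3.68e-5 C.
By Gauss's law, ∮E·dA = E·4πr² = Q_enc/ε₀.
E = |Q_enc|/(4πε₀r²) = (3.68e-5)/(4π·8.85×10^-12·(0.528)²) = 1.19e6 N/C.

|E| ≈ 1.19e6 N/C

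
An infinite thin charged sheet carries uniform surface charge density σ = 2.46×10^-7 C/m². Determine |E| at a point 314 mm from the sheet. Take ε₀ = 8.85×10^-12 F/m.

E = 1.39e4 N/C

Choose a cylindrical pillbox piercing the sheet, end faces (area A) parallel to it.
Flux Φ = 2EA and Q_enc = σA, so 2EA = σA/ε₀ ⇒ E = |σ|/(2ε₀), independent of distance.
E = |σ|/(2ε₀) = (2.46×10^-7)/(2·8.85×10^-12) = 1.39×10^4 N/C.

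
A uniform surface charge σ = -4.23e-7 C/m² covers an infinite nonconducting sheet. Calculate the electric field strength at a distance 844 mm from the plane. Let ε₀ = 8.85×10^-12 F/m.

By planar symmetry E is perpendicular to the sheet and uniform; use a Gaussian pillbox with flat faces of area A on each side of the sheet.
Flux Φ = 2EA and Q_enc = σA, so 2EA = σA/ε₀ ⇒ E = |σ|/(2ε₀), independent of distance.
E = |σ|/(2ε₀) = (4.23×10^-7)/(2·8.85×10^-12) = 2.39e4 N/C.

|E| ≈ 2.39×10^4 N/C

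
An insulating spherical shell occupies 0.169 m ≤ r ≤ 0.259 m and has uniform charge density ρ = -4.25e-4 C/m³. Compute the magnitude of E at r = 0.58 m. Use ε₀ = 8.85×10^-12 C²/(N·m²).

5.97e5 V/m

Symmetry ⇒ E = E(r) r̂. Gaussian sphere of radius r = 0.58 m (r > 0.259 m, enclosing the whole shell).
Q_enc = ρ·(4π/3)(b³ − a³) = (-4.25e-4)·(4π/3)·((0.259)³ − (0.169)³) = -2.234×10^-5 C.
Gauss's law: E·4πr² = Q_enc/ε₀.
E = |Q_enc|/(4πε₀r²) = (2.234e-5)/(4π·8.85×10^-12·(0.58)²) = 5.97e5 N/C.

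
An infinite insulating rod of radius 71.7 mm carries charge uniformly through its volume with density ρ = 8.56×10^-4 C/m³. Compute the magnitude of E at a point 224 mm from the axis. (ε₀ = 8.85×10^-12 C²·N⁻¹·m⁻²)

E = 1.11×10^6 V/m

Choose a coaxial cylinder of radius r = 224 mm (arbitrary length L) as the Gaussian surface (r > 71.7 mm, full cross-section enclosed).
λ_enc = ρ·πR² = (8.56e-4)π(0.0717)² = 1.382e-5 C/m.
Applying ∮E·dA = Q_enc/ε₀ with the end caps contributing no flux:
E = |λ_enc|/(2πε₀r) = (1.382e-5)/(2π·8.85×10^-12·0.224) = 1.11×10^6 N/C.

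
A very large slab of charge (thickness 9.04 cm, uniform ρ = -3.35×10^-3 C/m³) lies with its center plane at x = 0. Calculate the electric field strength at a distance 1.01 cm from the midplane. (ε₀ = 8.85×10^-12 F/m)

By symmetry E is perpendicular to the slab. A Gaussian pillbox from −1.01 cm to +1.01 cm (face area A) lies entirely within the slab.
Q_enc = ρ·(2x)·A and flux = 2EA, so 2EA = 2ρxA/ε₀ ⇒ E = |ρ|x/ε₀.
E = (3.35×10^-3)(0.0101)/(8.85×10^-12) = 3.82×10^6 N/C.

|E| ≈ 3.82×10^6 N/C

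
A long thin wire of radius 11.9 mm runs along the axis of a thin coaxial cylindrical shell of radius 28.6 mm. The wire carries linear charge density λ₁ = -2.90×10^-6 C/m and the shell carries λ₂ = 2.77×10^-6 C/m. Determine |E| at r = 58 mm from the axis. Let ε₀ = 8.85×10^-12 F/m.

Coaxial Gaussian cylinder, radius r = 58 mm, length L (r > 28.6 mm, enclosing both).
λ_enc = λ₁ + λ₂ = (-2.90×10^-6) + (2.77×10^-6) = -1.30×10^-7 C/m.
Gauss's law: E·2πrL = λ_enc L/ε₀.
E = |λ_enc|/(2πε₀r) = (1.30e-7)/(2π·8.85×10^-12·0.058) = 4.03×10^4 N/C.

|E| = 4.03×10^4 N/C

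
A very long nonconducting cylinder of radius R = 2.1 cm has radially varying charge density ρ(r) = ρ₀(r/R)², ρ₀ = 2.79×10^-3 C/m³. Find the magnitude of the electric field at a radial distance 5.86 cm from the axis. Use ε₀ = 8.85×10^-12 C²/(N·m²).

By cylindrical symmetry E is radial; use a coaxial Gaussian cylinder of radius 5.86 cm and length L (r > R, full charge per length enclosed).
λ_enc = 2π ∫₀^R ρ₀(r'/R)^2 r' dr' = 2πρ₀R²/4 = 1.933×10^-6 C/m.
Applying ∮E·dA = Q_enc/ε₀ with the end caps contributing no flux:
E = |λ_enc|/(2πε₀r) = (1.933e-6)/(2π·8.85×10^-12·0.0586) = 5.93e5 N/C.

E = 5.93×10^5 N/C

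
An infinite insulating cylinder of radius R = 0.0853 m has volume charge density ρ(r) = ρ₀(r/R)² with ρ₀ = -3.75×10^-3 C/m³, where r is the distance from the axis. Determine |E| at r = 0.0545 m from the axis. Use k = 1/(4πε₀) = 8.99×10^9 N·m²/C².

E ≈ 2.36×10^6 N/C

Coaxial Gaussian cylinder, radius r = 0.0545 m, length L (r < R).
Integrating ρ over the cross-section to radius r: λ_enc = (2πρ₀/R²) ∫₀^r r'^3 dr' = 2πρ₀ r^4/(4·R²) = -7.142×10^-6 C/m.
Since E is radial and uniform over the curved surface, Φ = E·2πrL = Q_enc/ε₀ = λ_enc L/ε₀.
E = 2k|λ_enc|/r = 2(8.99×10^9)(7.142×10^-6)/(0.0545) = 2.36×10^6 N/C.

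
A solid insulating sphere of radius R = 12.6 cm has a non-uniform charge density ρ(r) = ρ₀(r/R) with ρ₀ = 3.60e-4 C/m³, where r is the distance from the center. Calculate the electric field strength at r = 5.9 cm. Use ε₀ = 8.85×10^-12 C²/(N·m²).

Use a concentric Gaussian sphere at r = 5.9 cm (r < R).
Integrate the density: Q_enc = 4π ∫₀^r ρ₀(r'/R)^1 r'² dr' = 4πρ₀ r^4/(4·R) = 1.088×10^-7 C.
Applying ∮E·dA = Q_enc/ε₀ with Φ = E(4πr²):
E = |Q_enc|/(4πε₀r²) = (1.088e-7)/(4π·8.85×10^-12·(0.059)²) = 2.81×10^5 N/C.

|E| = 2.81e5 N/C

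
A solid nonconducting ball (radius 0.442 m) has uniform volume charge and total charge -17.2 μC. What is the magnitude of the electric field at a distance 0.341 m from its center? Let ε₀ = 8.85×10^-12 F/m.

Take a concentric spherical Gaussian surface of radius r = 0.341 m (r < R).
For a uniform sphere the enclosed fraction is (r/R)³, so Q_enc = (-17.2 μC)(0.341/0.442)³ = -7.898×10^-6 C.
Gauss's law: E·4πr² = Q_enc/ε₀.
E = |Q_enc|/(4πε₀r²) = (7.898×10^-6)/(4π·8.85×10^-12·(0.341)²) = 6.11×10^5 N/C.

|E| = 6.11×10^5 N/C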